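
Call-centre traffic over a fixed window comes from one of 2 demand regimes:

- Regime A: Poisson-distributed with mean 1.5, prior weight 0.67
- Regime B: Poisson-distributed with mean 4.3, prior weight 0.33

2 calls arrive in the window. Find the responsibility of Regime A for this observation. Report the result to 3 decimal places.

P(component k | x) = π_k·f_k(x) / marginal(x), where marginal(x) = Σ_j π_j·f_j(x).
Component likelihoods at x = 2 calls:
  f_A = 0.251021
  f_B = 0.125441
Unnormalised posteriors:
  π_A·f_A = 0.67 × 0.251021 = 0.168184
  π_B·f_B = 0.33 × 0.125441 = 0.0413956
Marginal: 0.168184 + 0.0413956 = 0.20958
P(Regime A | x) ≈ 0.802

0.802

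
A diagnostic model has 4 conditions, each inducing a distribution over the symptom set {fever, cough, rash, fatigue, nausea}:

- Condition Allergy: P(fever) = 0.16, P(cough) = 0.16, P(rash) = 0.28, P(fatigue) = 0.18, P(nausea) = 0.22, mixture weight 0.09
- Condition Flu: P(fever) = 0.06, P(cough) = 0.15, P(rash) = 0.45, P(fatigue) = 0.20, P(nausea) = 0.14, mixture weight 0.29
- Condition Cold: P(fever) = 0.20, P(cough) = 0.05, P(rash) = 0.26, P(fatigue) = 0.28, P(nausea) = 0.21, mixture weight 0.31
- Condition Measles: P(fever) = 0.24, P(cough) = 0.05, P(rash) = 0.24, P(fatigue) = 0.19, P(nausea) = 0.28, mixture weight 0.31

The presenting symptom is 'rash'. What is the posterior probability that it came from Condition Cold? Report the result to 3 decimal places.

0.259

Posterior ∝ prior × likelihood, so P(k | x) ∝ P(Z=k) f_k(x); normalise over all components.
Component likelihoods at x = 'rash':
  p_Allergy = 0.28
  p_Flu = 0.45
  p_Cold = 0.26
  p_Measles = 0.24
Multiply by the mixture weights:
  P(Z=Allergy)·p_Allergy = 0.09 × 0.28 = 0.0252
  P(Z=Flu)·p_Flu = 0.29 × 0.45 = 0.1305
  P(Z=Cold)·p_Cold = 0.31 × 0.26 = 0.0806
  P(Z=Measles)·p_Measles = 0.31 × 0.24 = 0.0744
Denominator: 0.0252 + 0.1305 + 0.0806 + 0.0744 = 0.3107
So the posterior for Condition Cold is 0.0806 / 0.3107 ≈ 0.259.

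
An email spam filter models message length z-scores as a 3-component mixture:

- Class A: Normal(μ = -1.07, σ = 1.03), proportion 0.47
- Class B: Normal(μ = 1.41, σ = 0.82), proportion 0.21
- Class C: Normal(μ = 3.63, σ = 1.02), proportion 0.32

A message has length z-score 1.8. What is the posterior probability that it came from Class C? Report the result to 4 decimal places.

Posterior ∝ prior × likelihood, so P(k | x) ∝ π_k f_k(x); normalise over all components.
Normal densities:
  p_A = (1/(1.03·√(2π)))·exp(−(1.8−-1.07)²/(2·1.03²)) = 0.387323·exp(-3.88203) = 0.00798228
  p_B = (1/(0.82·√(2π)))·exp(−(1.8−1.41)²/(2·0.82²)) = 0.486515·exp(-0.11310) = 0.434487
  p_C = (1/(1.02·√(2π)))·exp(−(1.8−3.63)²/(2·1.02²)) = 0.391120·exp(-1.60943) = 0.0782247
Prior × likelihood for each component:
  π_A·p_A = 0.47 × 0.00798228 = 0.00375167
  π_B·p_B = 0.21 × 0.434487 = 0.0912422
  π_C·p_C = 0.32 × 0.0782247 = 0.0250319
Denominator: 0.00375167 + 0.0912422 + 0.0250319 = 0.120026
P(Class C | 1.8) = 0.0250319 / 0.120026 ≈ 0.2086

0.2086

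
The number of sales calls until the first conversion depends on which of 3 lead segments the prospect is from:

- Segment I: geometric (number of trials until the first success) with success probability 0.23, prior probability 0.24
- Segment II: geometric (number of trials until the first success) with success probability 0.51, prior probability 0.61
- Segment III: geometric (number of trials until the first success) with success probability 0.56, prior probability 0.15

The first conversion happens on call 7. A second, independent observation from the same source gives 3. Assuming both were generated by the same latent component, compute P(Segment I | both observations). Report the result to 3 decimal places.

By Bayes' theorem, P(k | x) = P(Z=k) f_k(x) / Σ_j P(Z=j) f_j(x).
Since both observations come from the same component, the likelihood for component k is f_k(x₁)·f_k(x₂).
  f_I = [0.23·(1−0.23)^6 = 0.23·0.208422 = 0.0479371] × [0.136367] = 0.00653704
  f_II = [0.51·(1−0.51)^6 = 0.51·0.0138413 = 0.00705906] × [0.122451] = 0.000864389
  f_III = [0.56·(1−0.56)^6 = 0.56·0.00725631 = 0.00406354] × [0.108416] = 0.000440552
Prior × likelihood for each component:
  P(Z=I)·f_I = 0.24 × 0.00653704 = 0.00156889
  P(Z=II)·f_II = 0.61 × 0.000864389 = 0.000527277
  P(Z=III)·f_III = 0.15 × 0.000440552 = 6.60828e-05
Sum: 0.00156889 + 0.000527277 + 6.60828e-05 = 0.00216225
Responsibility of Segment I: 0.00156889 / 0.00216225 ≈ 0.726

0.726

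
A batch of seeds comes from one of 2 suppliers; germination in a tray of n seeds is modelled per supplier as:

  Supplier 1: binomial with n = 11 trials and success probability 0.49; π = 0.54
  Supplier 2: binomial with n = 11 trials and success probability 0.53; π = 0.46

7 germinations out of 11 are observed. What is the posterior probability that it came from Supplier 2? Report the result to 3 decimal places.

By Bayes' theorem, P(k | x) = π_k f_k(x) / Σ_j π_j f_j(x).
Evaluate each component's likelihood at the observed value:
  L_1 = 0.151414
  L_2 = 0.189163
Weight by the priors:
  π_1·L_1 = 0.54 × 0.151414 = 0.0817638
  π_2·L_2 = 0.46 × 0.189163 = 0.087015
Normaliser: 0.0817638 + 0.087015 = 0.168779
So the posterior for Supplier 2 is 0.087015 / 0.168779 ≈ 0.516.

0.516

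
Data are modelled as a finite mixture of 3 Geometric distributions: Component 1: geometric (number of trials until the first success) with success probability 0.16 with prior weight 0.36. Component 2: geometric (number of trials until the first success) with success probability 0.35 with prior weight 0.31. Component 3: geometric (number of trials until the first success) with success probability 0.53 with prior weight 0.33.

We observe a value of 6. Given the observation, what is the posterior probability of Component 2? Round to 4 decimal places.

0.3094

Apply Bayes' rule: the posterior for each component is proportional to its prior times its likelihood at x.
Component likelihoods at x = 6:
  p_1 = 0.16·(1−0.16)^5 = 0.16·0.418212 = 0.0669139
  p_2 = 0.35·(1−0.35)^5 = 0.35·0.116029 = 0.0406102
  p_3 = 0.53·(1−0.53)^5 = 0.53·0.0229345 = 0.0121553
Multiply by the mixture weights:
  P(Z=1)·p_1 = 0.36 × 0.0669139 = 0.024089
  P(Z=2)·p_2 = 0.31 × 0.0406102 = 0.0125892
  P(Z=3)·p_3 = 0.33 × 0.0121553 = 0.00401124
Sum: 0.024089 + 0.0125892 + 0.00401124 = 0.0406894
P(Component 2 | data) ≈ 0.3094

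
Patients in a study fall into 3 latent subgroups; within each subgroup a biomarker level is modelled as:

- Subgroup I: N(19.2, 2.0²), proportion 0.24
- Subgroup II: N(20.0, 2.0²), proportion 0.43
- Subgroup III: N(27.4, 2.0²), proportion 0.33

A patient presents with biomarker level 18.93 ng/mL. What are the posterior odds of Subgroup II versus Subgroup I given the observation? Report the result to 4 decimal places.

1.5670

Since P(k|x) ∝ w_k f_k(x), the posterior odds are w_i f_i(x) / (w_j f_j(x)).
Component likelihoods at x = 18.93 ng/mL:
  L_I = (1/(2.0·√(2π)))·exp(−(18.93−19.2)²/(2·2.0²)) = 0.199471·exp(-0.00911) = 0.197662
  L_II = (1/(2.0·√(2π)))·exp(−(18.93−20.0)²/(2·2.0²)) = 0.199471·exp(-0.14311) = 0.172873
  L_III = (1/(2.0·√(2π)))·exp(−(18.93−27.4)²/(2·2.0²)) = 0.199471·exp(-8.96761) = 2.5427e-05
Odds = (0.43/0.24) × (0.172873/0.197662) = 1.79167 × 0.87459 ≈ 1.5670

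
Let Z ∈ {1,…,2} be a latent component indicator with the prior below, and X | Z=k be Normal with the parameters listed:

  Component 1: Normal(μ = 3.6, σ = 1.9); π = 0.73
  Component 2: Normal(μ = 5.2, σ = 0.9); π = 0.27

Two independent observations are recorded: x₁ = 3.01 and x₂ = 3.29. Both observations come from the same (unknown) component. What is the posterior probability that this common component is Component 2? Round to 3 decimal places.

By Bayes' theorem, P(k | x) = π_k f_k(x) / Σ_j π_j f_j(x).
Since both observations come from the same component, the likelihood for component k is f_k(x₁)·f_k(x₂).
  f_1 = [0.200086] × [0.207193] = 0.0414566
  f_2 = [0.022957] × [0.0466309] = 0.0010705
Unnormalised posteriors:
  π_1·f_1 = 0.73 × 0.0414566 = 0.0302633
  π_2·f_2 = 0.27 × 0.0010705 = 0.000289036
Marginal: 0.0302633 + 0.000289036 = 0.0305523
P(Component 2 | x₁,x₂) = 0.000289036 / 0.0305523 ≈ 0.009

0.009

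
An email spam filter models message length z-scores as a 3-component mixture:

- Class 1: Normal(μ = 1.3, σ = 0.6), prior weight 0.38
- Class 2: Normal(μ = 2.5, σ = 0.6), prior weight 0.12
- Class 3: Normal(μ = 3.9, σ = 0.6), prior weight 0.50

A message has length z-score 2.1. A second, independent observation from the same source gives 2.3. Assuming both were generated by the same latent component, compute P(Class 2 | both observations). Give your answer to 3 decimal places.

Posterior ∝ prior × likelihood, so P(k | x) ∝ π_k f_k(x); normalise over all components.
Since both observations come from the same component, the likelihood for component k is f_k(x₁)·f_k(x₂).
  p_1 = [(1/(0.6·√(2π)))·exp(−(2.1−1.3)²/(2·0.6²)) = 0.664904·exp(-0.88889) = 0.27335] × [0.165795] = 0.0453201
  p_2 = [(1/(0.6·√(2π)))·exp(−(2.1−2.5)²/(2·0.6²)) = 0.664904·exp(-0.22222) = 0.532413] × [0.628972] = 0.334873
  p_3 = [(1/(0.6·√(2π)))·exp(−(2.1−3.9)²/(2·0.6²)) = 0.664904·exp(-4.50000) = 0.00738641] × [0.0189933] = 0.000140292
Weight by the priors:
  π_1·p_1 = 0.38 × 0.0453201 = 0.0172217
  π_2·p_2 = 0.12 × 0.334873 = 0.0401848
  π_3·p_3 = 0.50 × 0.000140292 = 7.01462e-05
Marginal: 0.0172217 + 0.0401848 + 7.01462e-05 = 0.0574766
Responsibility of Class 2: 0.0401848 / 0.0574766 ≈ 0.699

0.699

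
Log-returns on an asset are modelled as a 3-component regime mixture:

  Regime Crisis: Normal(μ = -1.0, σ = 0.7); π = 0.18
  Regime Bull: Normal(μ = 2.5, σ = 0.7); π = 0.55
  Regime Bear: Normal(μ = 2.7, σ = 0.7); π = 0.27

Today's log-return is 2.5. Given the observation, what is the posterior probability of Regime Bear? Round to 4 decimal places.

0.3203

Apply Bayes' rule: the posterior for each component is proportional to its prior times its likelihood at x.
Evaluate each component's likelihood at the observed value:
  L_Crisis = (1/(0.7·√(2π)))·exp(−(2.5−-1.0)²/(2·0.7²)) = 0.569918·exp(-12.50000) = 2.12389e-06
  L_Bull = (1/(0.7·√(2π)))·exp(−(2.5−2.5)²/(2·0.7²)) = 0.569918·exp(-0.00000) = 0.569918
  L_Bear = (1/(0.7·√(2π)))·exp(−(2.5−2.7)²/(2·0.7²)) = 0.569918·exp(-0.04082) = 0.547124
Unnormalised posteriors:
  P(Z=Crisis)·L_Crisis = 0.18 × 2.12389e-06 = 3.82299e-07
  P(Z=Bull)·L_Bull = 0.55 × 0.569918 = 0.313455
  P(Z=Bear)·L_Bear = 0.27 × 0.547124 = 0.147723
Marginal: 3.82299e-07 + 0.313455 + 0.147723 = 0.461178
P(Regime Bear | x) ≈ 0.3203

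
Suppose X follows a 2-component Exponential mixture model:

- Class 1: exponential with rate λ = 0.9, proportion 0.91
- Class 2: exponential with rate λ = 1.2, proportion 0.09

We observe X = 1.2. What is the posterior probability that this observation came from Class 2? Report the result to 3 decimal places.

0.084

Apply Bayes' rule: the posterior for each component is proportional to its prior times its likelihood at x.
Evaluate each component's likelihood at the observed value:
  p_1 = 0.9·e^(−0.9·1.2) = 0.9·e^(−1.0800) = 0.305636
  p_2 = 1.2·e^(−1.2·1.2) = 1.2·e^(−1.4400) = 0.284313
Unnormalised posteriors:
  π_1·p_1 = 0.91 × 0.305636 = 0.278129
  π_2·p_2 = 0.09 × 0.284313 = 0.0255882
Normaliser: 0.278129 + 0.0255882 = 0.303717
So the posterior for Class 2 is 0.0255882 / 0.303717 ≈ 0.084.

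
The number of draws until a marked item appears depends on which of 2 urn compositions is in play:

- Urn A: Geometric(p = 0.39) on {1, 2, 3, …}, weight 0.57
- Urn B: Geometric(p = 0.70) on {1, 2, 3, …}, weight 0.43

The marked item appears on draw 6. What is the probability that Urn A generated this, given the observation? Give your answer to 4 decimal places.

Posterior ∝ prior × likelihood, so P(k | x) ∝ π_k f_k(x); normalise over all components.
Evaluate each component's likelihood at the observed value:
  f_A = 0.0329393
  f_B = 0.001701
Prior × likelihood for each component:
  π_A·f_A = 0.57 × 0.0329393 = 0.0187754
  π_B·f_B = 0.43 × 0.001701 = 0.00073143
Evidence: 0.0187754 + 0.00073143 = 0.0195068
P(Urn A | the observation) = 0.0187754 / 0.0195068 ≈ 0.9625

0.9625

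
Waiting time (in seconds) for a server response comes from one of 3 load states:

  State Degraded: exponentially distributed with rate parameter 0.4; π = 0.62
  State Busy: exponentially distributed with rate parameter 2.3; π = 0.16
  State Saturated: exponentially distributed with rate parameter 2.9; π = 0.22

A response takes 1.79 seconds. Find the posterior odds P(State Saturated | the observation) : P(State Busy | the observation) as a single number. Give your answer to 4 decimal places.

0.5923

Posterior odds = (π_i f_i(x)) / (π_j f_j(x)); the normalising sum cancels.
Evaluate each component's likelihood at the observed value:
  L_Degraded = 0.195481
  L_Busy = 0.0374746
  L_Saturated = 0.0161427
Odds = (0.22/0.16) × (0.0161427/0.0374746) = 1.375 × 0.430762 ≈ 0.5923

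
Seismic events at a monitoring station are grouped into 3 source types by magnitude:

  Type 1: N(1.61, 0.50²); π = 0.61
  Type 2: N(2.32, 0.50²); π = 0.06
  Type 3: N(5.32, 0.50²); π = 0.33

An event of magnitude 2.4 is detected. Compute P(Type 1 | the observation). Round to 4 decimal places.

Apply Bayes' rule: the posterior for each component is proportional to its prior times its likelihood at x.
Normal densities:
  L_1 = (1/(0.50·√(2π)))·exp(−(2.4−1.61)²/(2·0.50²)) = 0.797885·exp(-1.24820) = 0.22901
  L_2 = (1/(0.50·√(2π)))·exp(−(2.4−2.32)²/(2·0.50²)) = 0.797885·exp(-0.01280) = 0.787737
  L_3 = (1/(0.50·√(2π)))·exp(−(2.4−5.32)²/(2·0.50²)) = 0.797885·exp(-17.05280) = 3.13331e-08
Prior × likelihood for each component:
  π_1·L_1 = 0.61 × 0.22901 = 0.139696
  π_2·L_2 = 0.06 × 0.787737 = 0.0472642
  π_3·L_3 = 0.33 × 3.13331e-08 = 1.03399e-08
Marginal: 0.139696 + 0.0472642 + 1.03399e-08 = 0.18696
So the posterior for Type 1 is 0.139696 / 0.18696 ≈ 0.7472.

0.7472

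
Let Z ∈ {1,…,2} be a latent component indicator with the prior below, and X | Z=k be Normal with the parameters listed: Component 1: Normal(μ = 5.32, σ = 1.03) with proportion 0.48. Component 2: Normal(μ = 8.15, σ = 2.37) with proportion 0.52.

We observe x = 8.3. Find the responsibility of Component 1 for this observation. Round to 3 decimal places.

0.031

Apply Bayes' rule: the posterior for each component is proportional to its prior times its likelihood at x.
Normal densities:
  L_1 = (1/(1.03·√(2π)))·exp(−(8.3−5.32)²/(2·1.03²)) = 0.387323·exp(-4.18531) = 0.00589405
  L_2 = (1/(2.37·√(2π)))·exp(−(8.3−8.15)²/(2·2.37²)) = 0.168330·exp(-0.00200) = 0.167993
Prior × likelihood for each component:
  P(Z=1)·L_1 = 0.48 × 0.00589405 = 0.00282914
  P(Z=2)·L_2 = 0.52 × 0.167993 = 0.0873565
Normaliser: 0.00282914 + 0.0873565 = 0.0901856
So the posterior for Component 1 is 0.00282914 / 0.0901856 ≈ 0.031.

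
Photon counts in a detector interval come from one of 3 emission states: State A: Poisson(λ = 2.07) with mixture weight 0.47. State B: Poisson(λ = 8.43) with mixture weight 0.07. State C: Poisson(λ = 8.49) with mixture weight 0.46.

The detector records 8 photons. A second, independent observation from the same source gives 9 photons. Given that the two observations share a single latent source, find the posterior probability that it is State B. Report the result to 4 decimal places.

0.1320

The responsibility of component k is P(Z=k) f_k(x) divided by Σ_j P(Z=j) f_j(x).
Since both observations come from the same component, the likelihood for component k is f_k(x₁)·f_k(x₂).
  L_A = [e^(−2.07)·2.07^8/8! = 0.001055] × [0.00024265] = 2.55996e-07
  L_B = [e^(−8.43)·8.43^8/8! = 0.138038] × [0.129295] = 0.0178476
  L_C = [e^(−8.49)·8.49^8/8! = 0.137588] × [0.129791] = 0.0178578
Unnormalised posteriors:
  P(Z=A)·L_A = 0.47 × 2.55996e-07 = 1.20318e-07
  P(Z=B)·L_B = 0.07 × 0.0178476 = 0.00124933
  P(Z=C)·L_C = 0.46 × 0.0178578 = 0.00821457
Denominator: 1.20318e-07 + 0.00124933 + 0.00821457 = 0.00946402
P(State B | x) ≈ 0.1320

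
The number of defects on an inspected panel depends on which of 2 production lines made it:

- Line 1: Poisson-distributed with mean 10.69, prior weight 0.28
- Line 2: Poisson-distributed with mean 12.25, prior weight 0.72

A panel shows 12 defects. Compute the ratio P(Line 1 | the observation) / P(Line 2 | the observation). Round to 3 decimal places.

Only the two components matter; the odds are (π_i f_i(x)) / (π_j f_j(x)).
Evaluate each component's likelihood at the observed value:
  p_1 = 0.105874
  p_2 = 0.114075
Posterior odds = (π_1·p_1) / (π_2·p_2) = (0.28·0.105874) / (0.72·0.114075) = 0.0296446 / 0.0821337 ≈ 0.361

0.361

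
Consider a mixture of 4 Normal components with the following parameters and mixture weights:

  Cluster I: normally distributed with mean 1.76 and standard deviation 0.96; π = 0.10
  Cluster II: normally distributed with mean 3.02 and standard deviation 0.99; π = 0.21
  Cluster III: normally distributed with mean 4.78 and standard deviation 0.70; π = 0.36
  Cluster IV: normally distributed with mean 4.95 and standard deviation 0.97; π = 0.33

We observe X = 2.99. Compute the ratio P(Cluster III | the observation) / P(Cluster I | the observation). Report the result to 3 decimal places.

Posterior odds = (w_i f_i(x)) / (w_j f_j(x)); the normalising sum cancels.
Component likelihoods at x = 2.99:
  L_I = 0.182881
  L_II = 0.402787
  L_III = 0.0216716
  L_IV = 0.0534008
Odds = (0.36/0.10) × (0.0216716/0.182881) = 3.6 × 0.118501 ≈ 0.427

0.427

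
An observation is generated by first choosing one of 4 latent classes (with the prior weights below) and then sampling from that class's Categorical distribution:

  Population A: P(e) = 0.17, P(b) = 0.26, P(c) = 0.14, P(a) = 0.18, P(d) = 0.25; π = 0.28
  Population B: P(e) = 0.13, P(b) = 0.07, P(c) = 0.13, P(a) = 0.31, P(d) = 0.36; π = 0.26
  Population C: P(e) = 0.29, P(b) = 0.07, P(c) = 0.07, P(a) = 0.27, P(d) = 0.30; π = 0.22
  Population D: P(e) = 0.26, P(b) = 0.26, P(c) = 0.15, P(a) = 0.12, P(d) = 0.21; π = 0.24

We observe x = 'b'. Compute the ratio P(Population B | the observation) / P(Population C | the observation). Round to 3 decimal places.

Only the two components matter; the odds are (P(Z=i) f_i(x)) / (P(Z=j) f_j(x)).
Evaluate each component's likelihood at the observed value:
  p_A = P(b | comp) = 0.26
  p_B = P(b | comp) = 0.07
  p_C = P(b | comp) = 0.07
  p_D = P(b | comp) = 0.26
Odds = (0.26/0.22) × (0.07/0.07) = 1.18182 × 1 ≈ 1.182

1.182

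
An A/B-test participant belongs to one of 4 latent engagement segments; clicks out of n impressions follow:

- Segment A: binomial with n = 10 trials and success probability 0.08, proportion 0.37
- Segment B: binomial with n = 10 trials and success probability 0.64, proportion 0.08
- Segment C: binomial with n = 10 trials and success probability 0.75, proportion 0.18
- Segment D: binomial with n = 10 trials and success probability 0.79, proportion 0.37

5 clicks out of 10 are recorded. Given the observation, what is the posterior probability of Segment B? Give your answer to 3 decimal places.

The responsibility of component k is π_k f_k(x) divided by Σ_j π_j f_j(x).
Binomial probabilities:
  p_A = 0.000544239
  p_B = 0.163611
  p_C = 0.0583992
  p_D = 0.0316689
Weight by the priors:
  π_A·p_A = 0.37 × 0.000544239 = 0.000201368
  π_B·p_B = 0.08 × 0.163611 = 0.0130889
  π_C·p_C = 0.18 × 0.0583992 = 0.0105119
  π_D·p_D = 0.37 × 0.0316689 = 0.0117175
Normaliser: 0.000201368 + 0.0130889 + 0.0105119 + 0.0117175 = 0.0355196
So the posterior for Segment B is 0.0130889 / 0.0355196 ≈ 0.368.

0.368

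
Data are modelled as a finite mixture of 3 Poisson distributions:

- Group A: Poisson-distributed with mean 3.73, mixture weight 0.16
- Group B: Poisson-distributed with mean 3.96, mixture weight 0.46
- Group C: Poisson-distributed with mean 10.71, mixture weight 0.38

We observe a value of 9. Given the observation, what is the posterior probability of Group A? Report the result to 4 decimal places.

0.0292

P(component k | x) = P(Z=k)·f_k(x) / marginal(x), where marginal(x) = Σ_j P(Z=j)·f_j(x).
Poisson probabilities:
  p_A = 0.00924055
  p_B = 0.0125802
  p_C = 0.114038
Prior × likelihood for each component:
  P(Z=A)·p_A = 0.16 × 0.00924055 = 0.00147849
  P(Z=B)·p_B = 0.46 × 0.0125802 = 0.00578689
  P(Z=C)·p_C = 0.38 × 0.114038 = 0.0433343
Denominator: 0.00147849 + 0.00578689 + 0.0433343 = 0.0505997
So the posterior for Group A is 0.00147849 / 0.0505997 ≈ 0.0292.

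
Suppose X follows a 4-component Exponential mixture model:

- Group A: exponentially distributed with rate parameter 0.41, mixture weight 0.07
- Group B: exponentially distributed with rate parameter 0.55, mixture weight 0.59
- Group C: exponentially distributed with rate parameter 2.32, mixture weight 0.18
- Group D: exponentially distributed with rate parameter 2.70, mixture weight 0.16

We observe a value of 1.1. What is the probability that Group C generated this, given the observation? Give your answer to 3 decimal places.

0.130

Posterior ∝ prior × likelihood, so P(k | x) ∝ π_k f_k(x); normalise over all components.
Component likelihoods at x = 1.1:
  L_A = 0.261166
  L_B = 0.300341
  L_C = 0.180788
  L_D = 0.138519
Weight by the priors:
  π_A·L_A = 0.07 × 0.261166 = 0.0182816
  π_B·L_B = 0.59 × 0.300341 = 0.177201
  π_C·L_C = 0.18 × 0.180788 = 0.0325418
  π_D·L_D = 0.16 × 0.138519 = 0.022163
Evidence: 0.0182816 + 0.177201 + 0.0325418 + 0.022163 = 0.250188
Responsibility of Group C: 0.0325418 / 0.250188 ≈ 0.130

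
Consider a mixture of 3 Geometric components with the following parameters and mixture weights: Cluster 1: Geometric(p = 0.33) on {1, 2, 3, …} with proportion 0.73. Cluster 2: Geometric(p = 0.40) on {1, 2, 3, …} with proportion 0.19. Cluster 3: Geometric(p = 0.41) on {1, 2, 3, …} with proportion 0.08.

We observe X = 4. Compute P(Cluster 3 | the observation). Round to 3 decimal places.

0.070

P(component k | x) = P(Z=k)·f_k(x) / marginal(x), where marginal(x) = Σ_j P(Z=j)·f_j(x).
Evaluate each component's likelihood at the observed value:
  L_1 = 0.33·(1−0.33)^3 = 0.33·0.300763 = 0.0992518
  L_2 = 0.40·(1−0.40)^3 = 0.40·0.216 = 0.0864
  L_3 = 0.41·(1−0.41)^3 = 0.41·0.205379 = 0.0842054
Unnormalised posteriors:
  P(Z=1)·L_1 = 0.73 × 0.0992518 = 0.0724538
  P(Z=2)·L_2 = 0.19 × 0.0864 = 0.016416
  P(Z=3)·L_3 = 0.08 × 0.0842054 = 0.00673643
Sum: 0.0724538 + 0.016416 + 0.00673643 = 0.0956062
P(Cluster 3 | x) ≈ 0.070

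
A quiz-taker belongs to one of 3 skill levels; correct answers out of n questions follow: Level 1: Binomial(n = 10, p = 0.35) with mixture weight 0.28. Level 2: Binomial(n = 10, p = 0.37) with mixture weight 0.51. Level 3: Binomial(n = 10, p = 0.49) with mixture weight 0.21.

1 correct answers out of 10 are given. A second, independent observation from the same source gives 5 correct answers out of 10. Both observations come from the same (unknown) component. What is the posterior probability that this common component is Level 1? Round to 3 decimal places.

P(component k | x) = w_k·f_k(x) / marginal(x), where marginal(x) = Σ_j w_j·f_j(x).
Since both observations come from the same component, the likelihood for component k is f_k(x₁)·f_k(x₂).
  f_1 = [0.0724917] × [0.15357] = 0.0111326
  f_2 = [0.0578451] × [0.173425] = 0.0100318
  f_3 = [0.0114374] × [0.245602] = 0.00280905
Multiply by the mixture weights:
  w_1·f_1 = 0.28 × 0.0111326 = 0.00311712
  w_2·f_2 = 0.51 × 0.0100318 = 0.00511621
  w_3·f_3 = 0.21 × 0.00280905 = 0.000589901
Marginal: 0.00311712 + 0.00511621 + 0.000589901 = 0.00882324
So the posterior for Level 1 is 0.00311712 / 0.00882324 ≈ 0.353.

0.353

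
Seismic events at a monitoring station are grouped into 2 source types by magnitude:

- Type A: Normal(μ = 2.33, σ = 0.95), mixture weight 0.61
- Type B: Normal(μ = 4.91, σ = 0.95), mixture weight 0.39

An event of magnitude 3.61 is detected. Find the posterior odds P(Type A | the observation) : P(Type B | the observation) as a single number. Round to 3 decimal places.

Only the two components matter; the odds are (π_i f_i(x)) / (π_j f_j(x)).
Component likelihoods at x = 3.61:
  L_A = (1/(0.95·√(2π)))·exp(−(3.61−2.33)²/(2·0.95²)) = 0.419939·exp(-0.90770) = 0.169425
  L_B = (1/(0.95·√(2π)))·exp(−(3.61−4.91)²/(2·0.95²)) = 0.419939·exp(-0.93629) = 0.16465
0.103349 / 0.0642135 ≈ 1.609

1.609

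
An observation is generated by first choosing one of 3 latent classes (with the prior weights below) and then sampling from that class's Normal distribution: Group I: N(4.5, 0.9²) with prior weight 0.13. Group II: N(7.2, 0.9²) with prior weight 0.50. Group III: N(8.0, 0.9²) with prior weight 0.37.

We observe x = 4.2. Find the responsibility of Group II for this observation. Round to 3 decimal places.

P(component k | x) = π_k·f_k(x) / marginal(x), where marginal(x) = Σ_j π_j·f_j(x).
Normal densities:
  p_I = (1/(0.9·√(2π)))·exp(−(4.2−4.5)²/(2·0.9²)) = 0.443269·exp(-0.05556) = 0.419315
  p_II = (1/(0.9·√(2π)))·exp(−(4.2−7.2)²/(2·0.9²)) = 0.443269·exp(-5.55556) = 0.00171364
  p_III = (1/(0.9·√(2π)))·exp(−(4.2−8.0)²/(2·0.9²)) = 0.443269·exp(-8.91358) = 5.96415e-05
Multiply by the mixture weights:
  π_I·p_I = 0.13 × 0.419315 = 0.0545109
  π_II·p_II = 0.50 × 0.00171364 = 0.000856822
  π_III·p_III = 0.37 × 5.96415e-05 = 2.20674e-05
Evidence: 0.0545109 + 0.000856822 + 2.20674e-05 = 0.0553898
P(Group II | x) = 0.000856822 / 0.0553898 ≈ 0.015

0.015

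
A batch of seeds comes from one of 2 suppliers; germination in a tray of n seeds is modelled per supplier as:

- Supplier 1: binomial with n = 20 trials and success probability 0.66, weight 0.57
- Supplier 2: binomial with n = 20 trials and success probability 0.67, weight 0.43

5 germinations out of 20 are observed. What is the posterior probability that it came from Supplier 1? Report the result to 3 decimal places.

0.658

Apply Bayes' rule: the posterior for each component is proportional to its prior times its likelihood at x.
Evaluate each component's likelihood at the observed value:
  L_1 = 0.000182116
  L_2 = 0.000125466
Multiply by the mixture weights:
  π_1·L_1 = 0.57 × 0.000182116 = 0.000103806
  π_2·L_2 = 0.43 × 0.000125466 = 5.39505e-05
Denominator: 0.000103806 + 5.39505e-05 = 0.000157756
P(Supplier 1 | data) = 0.000103806 / 0.000157756 ≈ 0.658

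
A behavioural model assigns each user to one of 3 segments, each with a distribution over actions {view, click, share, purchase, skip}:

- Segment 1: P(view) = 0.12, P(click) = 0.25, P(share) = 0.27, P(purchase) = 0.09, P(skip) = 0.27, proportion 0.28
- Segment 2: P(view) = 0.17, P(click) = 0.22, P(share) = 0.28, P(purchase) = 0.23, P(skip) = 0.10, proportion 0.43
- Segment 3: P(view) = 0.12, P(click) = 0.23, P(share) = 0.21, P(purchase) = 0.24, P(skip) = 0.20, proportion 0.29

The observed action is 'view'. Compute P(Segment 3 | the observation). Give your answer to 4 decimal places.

P(component k | x) = π_k·f_k(x) / marginal(x), where marginal(x) = Σ_j π_j·f_j(x).
Component likelihoods at x = 'view':
  L_1 = P(view | comp) = 0.12
  L_2 = P(view | comp) = 0.17
  L_3 = P(view | comp) = 0.12
Prior × likelihood for each component:
  π_1·L_1 = 0.28 × 0.12 = 0.0336
  π_2·L_2 = 0.43 × 0.17 = 0.0731
  π_3·L_3 = 0.29 × 0.12 = 0.0348
Sum: 0.0336 + 0.0731 + 0.0348 = 0.1415
Responsibility of Segment 3: 0.0348 / 0.1415 ≈ 0.2459

0.2459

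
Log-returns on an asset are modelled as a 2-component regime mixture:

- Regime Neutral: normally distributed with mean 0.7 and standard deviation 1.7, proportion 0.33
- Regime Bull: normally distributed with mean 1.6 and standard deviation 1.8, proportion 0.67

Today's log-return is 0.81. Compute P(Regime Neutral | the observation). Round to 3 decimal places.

P(component k | x) = P(Z=k)·f_k(x) / marginal(x), where marginal(x) = Σ_j P(Z=j)·f_j(x).
Evaluate each component's likelihood at the observed value:
  L_Neutral = 0.234181
  L_Bull = 0.201284
Unnormalised posteriors:
  P(Z=Neutral)·L_Neutral = 0.33 × 0.234181 = 0.0772798
  P(Z=Bull)·L_Bull = 0.67 × 0.201284 = 0.13486
Sum: 0.0772798 + 0.13486 = 0.21214
Responsibility of Regime Neutral: 0.0772798 / 0.21214 ≈ 0.364

0.364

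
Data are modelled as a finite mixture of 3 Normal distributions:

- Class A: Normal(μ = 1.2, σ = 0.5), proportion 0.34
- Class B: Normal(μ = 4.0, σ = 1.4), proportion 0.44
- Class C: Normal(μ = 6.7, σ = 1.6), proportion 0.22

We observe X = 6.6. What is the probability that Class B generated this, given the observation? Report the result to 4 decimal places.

Apply Bayes' rule: the posterior for each component is proportional to its prior times its likelihood at x.
Evaluate each component's likelihood at the observed value:
  L_A = (1/(0.5·√(2π)))·exp(−(6.6−1.2)²/(2·0.5²)) = 0.797885·exp(-58.32000) = 3.74874e-26
  L_B = (1/(1.4·√(2π)))·exp(−(6.6−4.0)²/(2·1.4²)) = 0.284959·exp(-1.72449) = 0.0507979
  L_C = (1/(1.6·√(2π)))·exp(−(6.6−6.7)²/(2·1.6²)) = 0.249339·exp(-0.00195) = 0.248852
Prior × likelihood for each component:
  P(Z=A)·L_A = 0.34 × 3.74874e-26 = 1.27457e-26
  P(Z=B)·L_B = 0.44 × 0.0507979 = 0.0223511
  P(Z=C)·L_C = 0.22 × 0.248852 = 0.0547475
Marginal: 1.27457e-26 + 0.0223511 + 0.0547475 = 0.0770986
Responsibility of Class B: 0.0223511 / 0.0770986 ≈ 0.2899

0.2899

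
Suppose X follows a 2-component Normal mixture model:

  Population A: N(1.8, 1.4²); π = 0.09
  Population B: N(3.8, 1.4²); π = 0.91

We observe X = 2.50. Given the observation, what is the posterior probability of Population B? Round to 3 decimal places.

The responsibility of component k is P(Z=k) f_k(x) divided by Σ_j P(Z=j) f_j(x).
Component likelihoods at x = 2.50:
  f_A = (1/(1.4·√(2π)))·exp(−(2.50−1.8)²/(2·1.4²)) = 0.284959·exp(-0.12500) = 0.251475
  f_B = (1/(1.4·√(2π)))·exp(−(2.50−3.8)²/(2·1.4²)) = 0.284959·exp(-0.43112) = 0.18516
Weight by the priors:
  P(Z=A)·f_A = 0.09 × 0.251475 = 0.0226328
  P(Z=B)·f_B = 0.91 × 0.18516 = 0.168496
Sum: 0.0226328 + 0.168496 = 0.191129
P(Population B | 2.50) = 0.168496 / 0.191129 ≈ 0.882

0.882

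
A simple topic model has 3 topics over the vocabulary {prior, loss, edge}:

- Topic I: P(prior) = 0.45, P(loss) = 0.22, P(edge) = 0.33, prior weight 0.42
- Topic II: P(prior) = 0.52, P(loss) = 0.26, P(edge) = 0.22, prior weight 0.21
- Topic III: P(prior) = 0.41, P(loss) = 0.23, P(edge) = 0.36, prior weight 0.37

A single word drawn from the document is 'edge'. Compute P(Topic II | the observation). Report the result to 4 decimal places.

0.1453

By Bayes' theorem, P(k | x) = P(Z=k) f_k(x) / Σ_j P(Z=j) f_j(x).
Component likelihoods at x = 'edge':
  p_I = 0.33
  p_II = 0.22
  p_III = 0.36
Multiply by the mixture weights:
  P(Z=I)·p_I = 0.42 × 0.33 = 0.1386
  P(Z=II)·p_II = 0.21 × 0.22 = 0.0462
  P(Z=III)·p_III = 0.37 × 0.36 = 0.1332
Sum: 0.1386 + 0.0462 + 0.1332 = 0.318
Responsibility of Topic II: 0.0462 / 0.318 ≈ 0.1453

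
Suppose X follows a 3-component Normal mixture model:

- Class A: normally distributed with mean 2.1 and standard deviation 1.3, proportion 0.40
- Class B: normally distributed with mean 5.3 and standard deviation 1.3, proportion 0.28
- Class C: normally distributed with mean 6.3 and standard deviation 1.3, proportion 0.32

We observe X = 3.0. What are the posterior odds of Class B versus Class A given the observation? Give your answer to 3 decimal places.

The posterior odds equal the prior odds times the likelihood ratio: (π_i/π_j)·(f_i(x)/f_j(x)).
Normal densities:
  L_A = 0.241485
  L_B = 0.064159
  L_C = 0.0122382
Odds = (0.28/0.40) × (0.064159/0.241485) = 0.7 × 0.265685 ≈ 0.186

0.186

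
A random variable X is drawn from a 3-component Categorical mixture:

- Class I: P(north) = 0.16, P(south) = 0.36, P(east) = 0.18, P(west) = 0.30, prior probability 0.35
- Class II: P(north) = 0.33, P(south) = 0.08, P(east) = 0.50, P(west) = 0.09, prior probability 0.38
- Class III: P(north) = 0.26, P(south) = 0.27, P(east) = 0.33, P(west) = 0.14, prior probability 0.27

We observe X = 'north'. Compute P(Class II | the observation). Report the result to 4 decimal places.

0.4984

Posterior ∝ prior × likelihood, so P(k | x) ∝ π_k f_k(x); normalise over all components.
Categorical probabilities:
  f_I = 0.16
  f_II = 0.33
  f_III = 0.26
Unnormalised posteriors:
  π_I·f_I = 0.35 × 0.16 = 0.056
  π_II·f_II = 0.38 × 0.33 = 0.1254
  π_III·f_III = 0.27 × 0.26 = 0.0702
Sum: 0.056 + 0.1254 + 0.0702 = 0.2516
P(Class II | the observation) ≈ 0.4984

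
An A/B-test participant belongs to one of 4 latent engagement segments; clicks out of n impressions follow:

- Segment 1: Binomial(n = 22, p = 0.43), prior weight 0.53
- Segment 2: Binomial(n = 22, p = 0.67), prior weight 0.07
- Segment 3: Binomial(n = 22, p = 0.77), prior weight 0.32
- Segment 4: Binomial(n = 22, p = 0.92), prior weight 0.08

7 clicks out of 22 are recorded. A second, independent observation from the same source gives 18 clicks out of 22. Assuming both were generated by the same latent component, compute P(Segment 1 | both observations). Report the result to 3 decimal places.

The responsibility of component k is π_k f_k(x) divided by Σ_j π_j f_j(x).
Since both observations come from the same component, the likelihood for component k is f_k(x₁)·f_k(x₂).
  f_1 = [C(22,7)·0.43^7·0.57^15 = 170544·0.00271819·0.000217833 = 0.100981] × [0.00019505] = 1.96963e-05
  f_2 = [C(22,7)·0.67^7·0.33^15 = 170544·0.0606071·5.99389e-08 = 0.00061954] × [0.0642121] = 3.97819e-05
  f_3 = [C(22,7)·0.77^7·0.23^15 = 170544·0.160485·2.66635e-10 = 7.29775e-06] × [0.185336] = 1.35253e-06
  f_4 = [C(22,7)·0.92^7·0.08^15 = 170544·0.557847·3.51844e-17 = 3.34735e-12] × [0.0667967] = 2.23592e-13
Weight by the priors:
  π_1·f_1 = 0.53 × 1.96963e-05 = 1.0439e-05
  π_2·f_2 = 0.07 × 3.97819e-05 = 2.78473e-06
  π_3·f_3 = 0.32 × 1.35253e-06 = 4.3281e-07
  π_4·f_4 = 0.08 × 2.23592e-13 = 1.78874e-14
Normaliser: 1.0439e-05 + 2.78473e-06 + 4.3281e-07 + 1.78874e-14 = 1.36566e-05
So the posterior for Segment 1 is 1.0439e-05 / 1.36566e-05 ≈ 0.764.

0.764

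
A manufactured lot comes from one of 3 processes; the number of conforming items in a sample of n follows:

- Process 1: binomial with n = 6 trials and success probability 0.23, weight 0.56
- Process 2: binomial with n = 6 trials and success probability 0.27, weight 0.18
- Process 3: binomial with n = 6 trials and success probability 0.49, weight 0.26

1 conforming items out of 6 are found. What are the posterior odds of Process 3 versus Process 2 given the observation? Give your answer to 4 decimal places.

Since P(k|x) ∝ π_k f_k(x), the posterior odds are π_i f_i(x) / (π_j f_j(x)).
Component likelihoods at x = 1 conforming items out of 6:
  p_1 = 0.373536
  p_2 = 0.335838
  p_3 = 0.101437
Posterior odds = (π_3·p_3) / (π_2·p_2) = (0.26·0.101437) / (0.18·0.335838) = 0.0263737 / 0.0604508 ≈ 0.4363

0.4363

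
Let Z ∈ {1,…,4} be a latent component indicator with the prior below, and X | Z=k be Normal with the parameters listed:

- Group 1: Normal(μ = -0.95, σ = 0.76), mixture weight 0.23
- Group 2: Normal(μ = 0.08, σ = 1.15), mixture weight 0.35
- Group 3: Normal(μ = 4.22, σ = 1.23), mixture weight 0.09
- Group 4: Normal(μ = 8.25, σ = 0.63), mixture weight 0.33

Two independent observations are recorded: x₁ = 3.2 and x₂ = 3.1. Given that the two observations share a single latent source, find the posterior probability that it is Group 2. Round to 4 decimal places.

0.0076

P(component k | x) = π_k·f_k(x) / marginal(x), where marginal(x) = Σ_j π_j·f_j(x).
Since both observations come from the same component, the likelihood for component k is f_k(x₁)·f_k(x₂).
  L_1 = [(1/(0.76·√(2π)))·exp(−(3.2−-0.95)²/(2·0.76²)) = 0.524924·exp(-14.90867) = 1.75931e-07] × [3.57782e-07] = 6.29449e-14
  L_2 = [(1/(1.15·√(2π)))·exp(−(3.2−0.08)²/(2·1.15²)) = 0.346906·exp(-3.68030) = 0.00874736] × [0.011033] = 9.65094e-05
  L_3 = [(1/(1.23·√(2π)))·exp(−(3.2−4.22)²/(2·1.23²)) = 0.324343·exp(-0.34384) = 0.229972] × [0.214269] = 0.0492761
  L_4 = [(1/(0.63·√(2π)))·exp(−(3.2−8.25)²/(2·0.63²)) = 0.633242·exp(-32.12711) = 7.06225e-15] × [1.95386e-15] = 1.37986e-29
Unnormalised posteriors:
  π_1·L_1 = 0.23 × 6.29449e-14 = 1.44773e-14
  π_2·L_2 = 0.35 × 9.65094e-05 = 3.37783e-05
  π_3·L_3 = 0.09 × 0.0492761 = 0.00443485
  π_4·L_4 = 0.33 × 1.37986e-29 = 4.55354e-30
Marginal: 1.44773e-14 + 3.37783e-05 + 0.00443485 + 4.55354e-30 = 0.00446863
P(Group 2 | x) = 3.37783e-05 / 0.00446863 ≈ 0.0076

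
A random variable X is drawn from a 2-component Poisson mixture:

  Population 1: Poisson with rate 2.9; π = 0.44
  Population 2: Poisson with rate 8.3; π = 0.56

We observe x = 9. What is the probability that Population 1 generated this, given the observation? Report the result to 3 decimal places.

Posterior ∝ prior × likelihood, so P(k | x) ∝ π_k f_k(x); normalise over all components.
Evaluate each component's likelihood at the observed value:
  f_1 = e^(−2.9)·2.9^9/9! = 0.00219971
  f_2 = e^(−8.3)·8.3^9/9! = 0.128025
Weight by the priors:
  π_1·f_1 = 0.44 × 0.00219971 = 0.000967871
  π_2·f_2 = 0.56 × 0.128025 = 0.0716941
Evidence: 0.000967871 + 0.0716941 = 0.072662
So the posterior for Population 1 is 0.000967871 / 0.072662 ≈ 0.013.

0.013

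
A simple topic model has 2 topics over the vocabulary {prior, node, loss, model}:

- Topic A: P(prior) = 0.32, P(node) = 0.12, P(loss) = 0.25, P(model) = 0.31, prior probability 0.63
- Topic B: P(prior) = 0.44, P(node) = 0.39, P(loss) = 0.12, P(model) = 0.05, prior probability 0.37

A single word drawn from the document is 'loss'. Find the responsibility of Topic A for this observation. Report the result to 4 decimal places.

0.7801

By Bayes' theorem, P(k | x) = w_k f_k(x) / Σ_j w_j f_j(x).
Component likelihoods at x = 'loss':
  p_A = 0.25
  p_B = 0.12
Prior × likelihood for each component:
  w_A·p_A = 0.63 × 0.25 = 0.1575
  w_B·p_B = 0.37 × 0.12 = 0.0444
Denominator: 0.1575 + 0.0444 = 0.2019
So the posterior for Topic A is 0.1575 / 0.2019 ≈ 0.7801.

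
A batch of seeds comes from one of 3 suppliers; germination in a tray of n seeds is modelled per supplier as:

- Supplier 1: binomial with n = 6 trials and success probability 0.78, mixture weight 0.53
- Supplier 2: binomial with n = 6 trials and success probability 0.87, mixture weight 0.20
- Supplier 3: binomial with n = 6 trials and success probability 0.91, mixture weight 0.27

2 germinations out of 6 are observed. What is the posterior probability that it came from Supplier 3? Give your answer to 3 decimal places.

0.018

Posterior ∝ prior × likelihood, so P(k | x) ∝ π_k f_k(x); normalise over all components.
Component likelihoods at x = 2 germinations out of 6:
  f_1 = 0.0213782
  f_2 = 0.00324267
  f_3 = 0.000814975
Unnormalised posteriors:
  π_1·f_1 = 0.53 × 0.0213782 = 0.0113304
  π_2·f_2 = 0.20 × 0.00324267 = 0.000648535
  π_3·f_3 = 0.27 × 0.000814975 = 0.000220043
Evidence: 0.0113304 + 0.000648535 + 0.000220043 = 0.012199
P(Supplier 3 | 2 germinations out of 6) = 0.000220043 / 0.012199 ≈ 0.018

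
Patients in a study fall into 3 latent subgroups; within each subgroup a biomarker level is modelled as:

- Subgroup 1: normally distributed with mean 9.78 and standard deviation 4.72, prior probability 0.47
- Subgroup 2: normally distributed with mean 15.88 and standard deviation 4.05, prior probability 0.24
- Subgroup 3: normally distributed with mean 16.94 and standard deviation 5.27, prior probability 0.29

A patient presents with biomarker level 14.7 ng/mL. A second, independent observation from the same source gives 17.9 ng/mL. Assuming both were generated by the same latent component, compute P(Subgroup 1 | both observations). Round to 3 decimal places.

Posterior ∝ prior × likelihood, so P(k | x) ∝ w_k f_k(x); normalise over all components.
Since both observations come from the same component, the likelihood for component k is f_k(x₁)·f_k(x₂).
  f_1 = [(1/(4.72·√(2π)))·exp(−(14.7−9.78)²/(2·4.72²)) = 0.084522·exp(-0.54327) = 0.049094] × [0.0192445] = 0.00094479
  f_2 = [(1/(4.05·√(2π)))·exp(−(14.7−15.88)²/(2·4.05²)) = 0.098504·exp(-0.04244) = 0.0944108] × [0.0869833] = 0.00821216
  f_3 = [(1/(5.27·√(2π)))·exp(−(14.7−16.94)²/(2·5.27²)) = 0.075701·exp(-0.09033) = 0.0691621] × [0.074455] = 0.00514947
Prior × likelihood for each component:
  w_1·f_1 = 0.47 × 0.00094479 = 0.000444051
  w_2·f_2 = 0.24 × 0.00821216 = 0.00197092
  w_3·f_3 = 0.29 × 0.00514947 = 0.00149335
Marginal: 0.000444051 + 0.00197092 + 0.00149335 = 0.00390832
P(Subgroup 1 | x₁, x₂) = 0.000444051 / 0.00390832 ≈ 0.114

0.114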